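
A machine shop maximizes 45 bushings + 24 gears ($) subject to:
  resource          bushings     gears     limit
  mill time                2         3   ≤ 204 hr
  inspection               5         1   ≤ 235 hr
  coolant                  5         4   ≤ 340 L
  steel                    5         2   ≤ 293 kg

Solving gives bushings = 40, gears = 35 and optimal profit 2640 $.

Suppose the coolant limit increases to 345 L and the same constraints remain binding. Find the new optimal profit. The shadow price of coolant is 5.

Δb = 5, so new z* = 2640 + (5)·(5) = 2640 + 25 = 2665.

2665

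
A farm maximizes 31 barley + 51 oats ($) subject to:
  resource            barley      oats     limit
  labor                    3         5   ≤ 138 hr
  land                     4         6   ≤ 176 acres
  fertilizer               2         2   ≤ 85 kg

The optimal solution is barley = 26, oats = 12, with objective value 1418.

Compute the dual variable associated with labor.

9

At the optimum: labor uses 138 of 138 (binding); land uses 176 of 176 (binding); fertilizer uses 76 of 85 (slack = 9).
Slack constraints have shadow price 0 (complementary slackness).
Dual feasibility on the basic columns requires 3·y_labor + 4·y_land = 31, 5·y_labor + 6·y_land = 51.
Solving: y_labor = 9, y_land = 1.
Shadow price of labor = 9.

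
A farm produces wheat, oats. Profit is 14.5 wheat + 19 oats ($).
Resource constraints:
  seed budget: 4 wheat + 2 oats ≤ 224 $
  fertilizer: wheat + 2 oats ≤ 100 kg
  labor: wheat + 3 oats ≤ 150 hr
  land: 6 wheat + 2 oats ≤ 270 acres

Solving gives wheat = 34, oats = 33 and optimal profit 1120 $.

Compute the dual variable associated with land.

1

Binding: fertilizer and land. Non-binding: seed budget (22 unused), labor (17 unused).
Since seed budget, labor are not tight, their duals are 0.
The binding rows give the dual system: 1·y_fertilizer + 6·y_land = 14.5 and 2·y_fertilizer + 2·y_land = 19.
→ y_fertilizer = 8.5 and y_land = 1.
Shadow price of land = 1.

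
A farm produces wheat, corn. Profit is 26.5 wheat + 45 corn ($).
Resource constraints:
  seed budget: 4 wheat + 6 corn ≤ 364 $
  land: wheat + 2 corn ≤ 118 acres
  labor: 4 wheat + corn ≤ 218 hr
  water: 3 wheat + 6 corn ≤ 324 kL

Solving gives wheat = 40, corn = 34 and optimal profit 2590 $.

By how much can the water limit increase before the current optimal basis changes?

Binding constraints: seed budget, water. The basis is B = [[4,6],[3,6]] with det 6.
Per unit increase in water, x* moves by d = (-1, 0.6667).
The basis stays optimal until land becomes binding; allowable increase = 30 kL.

30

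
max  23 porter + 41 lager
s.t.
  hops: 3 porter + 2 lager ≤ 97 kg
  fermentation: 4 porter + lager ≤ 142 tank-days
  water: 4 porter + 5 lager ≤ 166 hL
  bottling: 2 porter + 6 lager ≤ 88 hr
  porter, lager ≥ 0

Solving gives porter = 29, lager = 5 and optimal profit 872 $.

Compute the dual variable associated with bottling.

Binding: hops and bottling. Non-binding: fermentation (21 unused), water (25 unused).
By complementary slackness, y = 0 for the non-binding constraints.
From A_Bᵀ y = c: 3·y_hops + 2·y_bottling = 23; 2·y_hops + 6·y_bottling = 41.
Solving: y_hops = 4, y_bottling = 5.5.
Shadow price of bottling = 5.5.

5.5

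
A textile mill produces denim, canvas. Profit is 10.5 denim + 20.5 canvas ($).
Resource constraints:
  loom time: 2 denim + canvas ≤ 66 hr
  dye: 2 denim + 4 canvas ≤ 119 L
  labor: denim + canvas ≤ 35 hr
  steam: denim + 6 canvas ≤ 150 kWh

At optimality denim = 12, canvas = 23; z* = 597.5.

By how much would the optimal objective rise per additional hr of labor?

8.5

Binding: labor and steam. Non-binding: loom time (19 unused), dye (3 unused).
Slack constraints have shadow price 0 (complementary slackness).
Dual feasibility on the basic columns requires 1·y_labor + 1·y_steam = 10.5, 1·y_labor + 6·y_steam = 20.5.
→ y_labor = 8.5 and y_steam = 2.
Shadow price of labor = 8.5.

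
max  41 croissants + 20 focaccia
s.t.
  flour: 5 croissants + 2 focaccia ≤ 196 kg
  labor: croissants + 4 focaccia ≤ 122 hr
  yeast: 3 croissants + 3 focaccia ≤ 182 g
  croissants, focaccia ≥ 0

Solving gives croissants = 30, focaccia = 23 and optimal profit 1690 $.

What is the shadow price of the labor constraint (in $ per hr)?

1

Binding: flour and labor. Non-binding: yeast (23 unused).
Slack constraints have shadow price 0 (complementary slackness).
The binding rows give the dual system: 5·y_flour + 1·y_labor = 41 and 2·y_flour + 4·y_labor = 20.
This yields shadow prices y_flour = 8, y_labor = 1.
Shadow price of labor = 1.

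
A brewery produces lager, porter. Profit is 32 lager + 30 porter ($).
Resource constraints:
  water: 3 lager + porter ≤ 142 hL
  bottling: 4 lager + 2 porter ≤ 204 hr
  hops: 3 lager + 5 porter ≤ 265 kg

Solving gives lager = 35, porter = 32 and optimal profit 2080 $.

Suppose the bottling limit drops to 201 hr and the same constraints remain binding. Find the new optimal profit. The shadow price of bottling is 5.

2065

Δb = -3, so new z* = 2080 + (5)·(-3) = 2080 − 15 = 2065.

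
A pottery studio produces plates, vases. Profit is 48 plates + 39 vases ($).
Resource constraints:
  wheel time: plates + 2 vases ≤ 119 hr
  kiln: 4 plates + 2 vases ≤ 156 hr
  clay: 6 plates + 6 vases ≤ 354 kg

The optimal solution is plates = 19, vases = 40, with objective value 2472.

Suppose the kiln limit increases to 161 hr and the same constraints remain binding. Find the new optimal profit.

At the optimum: wheel time uses 99 of 119 (slack = 20); kiln uses 156 of 156 (binding); clay uses 354 of 354 (binding).
Slack constraints have shadow price 0 (complementary slackness).
From A_Bᵀ y = c: 4·y_kiln + 6·y_clay = 48; 2·y_kiln + 6·y_clay = 39.
→ y_kiln = 4.5 and y_clay = 5.
Δz = y_kiln·Δb = 4.5 × (5) = 22.5, so new z* = 2472 + 22.5 = 2494.5.

2494.5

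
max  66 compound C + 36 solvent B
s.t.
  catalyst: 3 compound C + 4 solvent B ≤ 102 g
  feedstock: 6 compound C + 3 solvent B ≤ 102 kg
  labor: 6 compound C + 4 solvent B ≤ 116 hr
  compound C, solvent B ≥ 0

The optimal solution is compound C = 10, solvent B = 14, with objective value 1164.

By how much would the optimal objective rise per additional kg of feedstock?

Check each constraint at x*: catalyst 86/102 (slack 16); feedstock 102/102 (tight); labor 116/116 (tight).
Since catalyst is not tight, its dual is 0.
The binding rows give the dual system: 6·y_feedstock + 6·y_labor = 66 and 3·y_feedstock + 4·y_labor = 36.
Solving: y_feedstock = 8, y_labor = 3.
Shadow price of feedstock = 8.

8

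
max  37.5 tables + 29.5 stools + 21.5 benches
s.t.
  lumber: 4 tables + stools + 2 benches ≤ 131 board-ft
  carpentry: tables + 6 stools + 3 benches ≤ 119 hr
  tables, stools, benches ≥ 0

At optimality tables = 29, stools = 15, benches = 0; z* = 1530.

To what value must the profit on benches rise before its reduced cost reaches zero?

At the optimum: lumber uses 131 of 131 (binding); carpentry uses 119 of 119 (binding).
Dual feasibility on the basic columns requires 4·y_lumber + 1·y_carpentry = 37.5, 1·y_lumber + 6·y_carpentry = 29.5.
→ y_lumber = 8.5 and y_carpentry = 3.5.
benches enters the basis when its profit ≥ yᵀa₃ = 8.5·2 + 3.5·3 = 27.5.

27.5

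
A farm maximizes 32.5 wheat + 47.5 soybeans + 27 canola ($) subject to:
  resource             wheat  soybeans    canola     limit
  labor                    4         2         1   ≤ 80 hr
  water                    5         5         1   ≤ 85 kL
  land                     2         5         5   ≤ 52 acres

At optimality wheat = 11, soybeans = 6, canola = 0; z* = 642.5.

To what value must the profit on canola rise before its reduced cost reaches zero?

Check each constraint at x*: labor 56/80 (slack 24); water 85/85 (tight); land 52/52 (tight).
By complementary slackness, y = 0 for the non-binding constraint.
From A_Bᵀ y = c: 5·y_water + 2·y_land = 32.5; 5·y_water + 5·y_land = 47.5.
Solving: y_water = 4.5, y_land = 5.
canola enters the basis when its profit ≥ yᵀa₃ = 4.5·1 + 5·5 = 29.5.

29.5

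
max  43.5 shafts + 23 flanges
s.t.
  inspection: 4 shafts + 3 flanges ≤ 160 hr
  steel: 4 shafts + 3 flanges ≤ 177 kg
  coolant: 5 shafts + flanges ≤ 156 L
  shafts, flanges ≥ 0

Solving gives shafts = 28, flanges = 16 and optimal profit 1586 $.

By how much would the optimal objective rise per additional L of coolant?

Check each constraint at x*: inspection 160/160 (tight); steel 160/177 (slack 17); coolant 156/156 (tight).
By complementary slackness, y = 0 for the non-binding constraint.
The binding rows give the dual system: 4·y_inspection + 5·y_coolant = 43.5 and 3·y_inspection + 1·y_coolant = 23.
This yields shadow prices y_inspection = 6.5, y_coolant = 3.5.
Shadow price of coolant = 3.5.

3.5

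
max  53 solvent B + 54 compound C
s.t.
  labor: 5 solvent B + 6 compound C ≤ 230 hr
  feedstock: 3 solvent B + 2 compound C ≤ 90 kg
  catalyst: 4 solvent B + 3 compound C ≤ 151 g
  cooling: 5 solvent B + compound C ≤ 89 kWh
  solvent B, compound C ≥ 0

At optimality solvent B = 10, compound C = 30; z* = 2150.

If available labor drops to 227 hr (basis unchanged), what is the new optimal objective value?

Check each constraint at x*: labor 230/230 (tight); feedstock 90/90 (tight); catalyst 130/151 (slack 21); cooling 80/89 (slack 9).
Since catalyst, cooling are not tight, their duals are 0.
The binding rows give the dual system: 5·y_labor + 3·y_feedstock = 53 and 6·y_labor + 2·y_feedstock = 54.
This yields shadow prices y_labor = 7, y_feedstock = 6.
Δz = y_labor·Δb = 7 × (-3) = -21, so new z* = 2150 − 21 = 2129.

2129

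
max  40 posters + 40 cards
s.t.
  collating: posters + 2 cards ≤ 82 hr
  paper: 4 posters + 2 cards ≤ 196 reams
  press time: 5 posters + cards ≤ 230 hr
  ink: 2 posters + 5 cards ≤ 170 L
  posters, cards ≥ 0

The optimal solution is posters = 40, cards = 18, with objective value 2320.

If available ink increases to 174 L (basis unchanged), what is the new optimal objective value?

Check each constraint at x*: collating 76/82 (slack 6); paper 196/196 (tight); press time 218/230 (slack 12); ink 170/170 (tight).
Since collating, press time are not tight, their duals are 0.
From A_Bᵀ y = c: 4·y_paper + 2·y_ink = 40; 2·y_paper + 5·y_ink = 40.
→ y_paper = 7.5 and y_ink = 5.
Δz = y_ink·Δb = 5 × (4) = 20, so new z* = 2320 + 20 = 2340.

2340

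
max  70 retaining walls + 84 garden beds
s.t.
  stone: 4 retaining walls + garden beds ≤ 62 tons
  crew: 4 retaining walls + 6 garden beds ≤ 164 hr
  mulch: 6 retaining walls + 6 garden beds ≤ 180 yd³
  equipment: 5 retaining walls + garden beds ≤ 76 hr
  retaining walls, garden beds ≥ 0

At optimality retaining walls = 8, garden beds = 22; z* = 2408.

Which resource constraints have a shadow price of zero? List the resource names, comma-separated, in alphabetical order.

stone: 54/62 (slack 8)
crew: 164/164 (binding)
mulch: 180/180 (binding)
equipment: 62/76 (slack 14)
By complementary slackness, a constraint with positive slack has shadow price 0 → equipment, stone.

equipment, stone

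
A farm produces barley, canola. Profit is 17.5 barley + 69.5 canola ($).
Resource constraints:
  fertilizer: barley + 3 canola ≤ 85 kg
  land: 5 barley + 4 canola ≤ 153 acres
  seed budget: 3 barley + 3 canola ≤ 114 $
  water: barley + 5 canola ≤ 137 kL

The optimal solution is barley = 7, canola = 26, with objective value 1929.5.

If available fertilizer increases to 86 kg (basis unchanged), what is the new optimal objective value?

1938.5

At the optimum: fertilizer uses 85 of 85 (binding); land uses 139 of 153 (slack = 14); seed budget uses 99 of 114 (slack = 15); water uses 137 of 137 (binding).
Slack constraints have shadow price 0 (complementary slackness).
Dual feasibility on the basic columns requires 1·y_fertilizer + 1·y_water = 17.5, 3·y_fertilizer + 5·y_water = 69.5.
→ y_fertilizer = 9 and y_water = 8.5.
Δz = y_fertilizer·Δb = 9 × (1) = 9, so new z* = 1929.5 + 9 = 1938.5.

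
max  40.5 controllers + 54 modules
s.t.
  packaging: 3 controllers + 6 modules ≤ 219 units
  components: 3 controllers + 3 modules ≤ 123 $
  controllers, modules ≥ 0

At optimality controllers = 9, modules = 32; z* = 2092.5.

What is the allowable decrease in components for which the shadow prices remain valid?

Binding constraints: packaging, components. The basis is B = [[3,6],[3,3]] with det -9.
Per unit decrease in components, x* moves by d = (-0.6667, 0.3333).
The basis stays optimal until controllers reaches 0; allowable decrease = 13.5 $.

13.5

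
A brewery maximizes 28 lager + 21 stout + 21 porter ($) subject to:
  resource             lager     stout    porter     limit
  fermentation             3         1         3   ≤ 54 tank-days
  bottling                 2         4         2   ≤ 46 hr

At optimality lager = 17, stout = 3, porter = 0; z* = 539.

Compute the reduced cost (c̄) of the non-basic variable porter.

Both fermentation and bottling are binding at x*.
Dual feasibility on the basic columns requires 3·y_fermentation + 2·y_bottling = 28, 1·y_fermentation + 4·y_bottling = 21.
This yields shadow prices y_fermentation = 7, y_bottling = 3.5.
Reduced cost of porter: c₃ − yᵀa₃ = 21 − (7·3 + 3.5·2) = 21 − 28 = -7.

-7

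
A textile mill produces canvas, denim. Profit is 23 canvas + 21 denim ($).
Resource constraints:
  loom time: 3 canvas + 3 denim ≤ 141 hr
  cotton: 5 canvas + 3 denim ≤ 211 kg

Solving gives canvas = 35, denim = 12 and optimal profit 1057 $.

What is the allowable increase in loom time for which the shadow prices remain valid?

70

Binding constraints: loom time, cotton. The basis is B = [[3,3],[5,3]] with det -6.
Per unit increase in loom time, x* moves by d = (-0.5, 0.8333).
The basis stays optimal until canvas reaches 0; allowable increase = 70 hr.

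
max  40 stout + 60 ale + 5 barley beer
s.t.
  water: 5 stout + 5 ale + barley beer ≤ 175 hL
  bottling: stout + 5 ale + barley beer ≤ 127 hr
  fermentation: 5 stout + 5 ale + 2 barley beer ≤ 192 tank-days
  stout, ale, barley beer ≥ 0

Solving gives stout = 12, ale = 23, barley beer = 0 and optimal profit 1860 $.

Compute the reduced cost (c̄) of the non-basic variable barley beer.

Check each constraint at x*: water 175/175 (tight); bottling 127/127 (tight); fermentation 175/192 (slack 17).
Slack constraints have shadow price 0 (complementary slackness).
From A_Bᵀ y = c: 5·y_water + 1·y_bottling = 40; 5·y_water + 5·y_bottling = 60.
This yields shadow prices y_water = 7, y_bottling = 5.
Reduced cost of barley beer: c₃ − yᵀa₃ = 5 − (7·1 + 5·1) = 5 − 12 = -7.

-7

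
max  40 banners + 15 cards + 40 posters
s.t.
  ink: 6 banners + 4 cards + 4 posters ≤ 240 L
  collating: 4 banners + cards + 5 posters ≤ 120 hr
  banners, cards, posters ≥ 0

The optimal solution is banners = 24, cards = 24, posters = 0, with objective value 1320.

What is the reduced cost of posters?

At the optimum: ink uses 240 of 240 (binding); collating uses 120 of 120 (binding).
Dual feasibility on the basic columns requires 6·y_ink + 4·y_collating = 40, 4·y_ink + 1·y_collating = 15.
→ y_ink = 2 and y_collating = 7.
Reduced cost of posters: c₃ − yᵀa₃ = 40 − (2·4 + 7·5) = 40 − 43 = -3.

-3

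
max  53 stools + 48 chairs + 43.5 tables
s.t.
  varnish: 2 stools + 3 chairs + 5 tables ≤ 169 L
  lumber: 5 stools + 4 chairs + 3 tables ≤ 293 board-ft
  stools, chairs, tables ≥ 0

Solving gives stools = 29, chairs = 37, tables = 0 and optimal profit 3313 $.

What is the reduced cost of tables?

-3.5

At the optimum: varnish uses 169 of 169 (binding); lumber uses 293 of 293 (binding).
From A_Bᵀ y = c: 2·y_varnish + 5·y_lumber = 53; 3·y_varnish + 4·y_lumber = 48.
This yields shadow prices y_varnish = 4, y_lumber = 9.
Reduced cost of tables: c₃ − yᵀa₃ = 43.5 − (4·5 + 9·3) = 43.5 − 47 = -3.5.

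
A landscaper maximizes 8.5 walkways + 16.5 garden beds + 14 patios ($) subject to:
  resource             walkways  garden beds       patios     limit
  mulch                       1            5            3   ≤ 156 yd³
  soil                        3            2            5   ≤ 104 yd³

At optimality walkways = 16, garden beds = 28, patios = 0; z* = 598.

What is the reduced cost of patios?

-3.5

Check each constraint at x*: mulch 156/156 (tight); soil 104/104 (tight).
From A_Bᵀ y = c: 1·y_mulch + 3·y_soil = 8.5; 5·y_mulch + 2·y_soil = 16.5.
Solving: y_mulch = 2.5, y_soil = 2.
Reduced cost of patios: c₃ − yᵀa₃ = 14 − (2.5·3 + 2·5) = 14 − 17.5 = -3.5.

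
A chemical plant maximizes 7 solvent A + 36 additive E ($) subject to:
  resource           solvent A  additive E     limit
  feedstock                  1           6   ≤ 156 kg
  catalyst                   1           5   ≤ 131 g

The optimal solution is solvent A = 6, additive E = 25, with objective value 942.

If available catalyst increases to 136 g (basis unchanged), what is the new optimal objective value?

972

At the optimum: feedstock uses 156 of 156 (binding); catalyst uses 131 of 131 (binding).
Dual feasibility on the basic columns requires 1·y_feedstock + 1·y_catalyst = 7, 6·y_feedstock + 5·y_catalyst = 36.
Solving: y_feedstock = 1, y_catalyst = 6.
Δz = y_catalyst·Δb = 6 × (5) = 30, so new z* = 942 + 30 = 972.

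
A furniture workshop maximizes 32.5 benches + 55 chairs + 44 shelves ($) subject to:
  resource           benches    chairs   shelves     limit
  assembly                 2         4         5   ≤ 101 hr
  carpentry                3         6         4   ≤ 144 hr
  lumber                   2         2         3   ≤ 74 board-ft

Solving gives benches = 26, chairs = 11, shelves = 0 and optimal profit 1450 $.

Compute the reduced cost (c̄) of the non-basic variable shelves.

At the optimum: assembly uses 96 of 101 (slack = 5); carpentry uses 144 of 144 (binding); lumber uses 74 of 74 (binding).
By complementary slackness, y = 0 for the non-binding constraint.
The binding rows give the dual system: 3·y_carpentry + 2·y_lumber = 32.5 and 6·y_carpentry + 2·y_lumber = 55.
This yields shadow prices y_carpentry = 7.5, y_lumber = 5.
Reduced cost of shelves: c₃ − yᵀa₃ = 44 − (7.5·4 + 5·3) = 44 − 45 = -1.

-1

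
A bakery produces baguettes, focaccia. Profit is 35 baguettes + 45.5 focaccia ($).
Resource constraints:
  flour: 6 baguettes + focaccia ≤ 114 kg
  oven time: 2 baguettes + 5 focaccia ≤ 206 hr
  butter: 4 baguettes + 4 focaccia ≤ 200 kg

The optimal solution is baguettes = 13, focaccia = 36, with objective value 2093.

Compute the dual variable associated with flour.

3

Binding: flour and oven time. Non-binding: butter (4 unused).
Since butter is not tight, its dual is 0.
The binding rows give the dual system: 6·y_flour + 2·y_oven time = 35 and 1·y_flour + 5·y_oven time = 45.5.
This yields shadow prices y_flour = 3, y_oven time = 8.5.
Shadow price of flour = 3.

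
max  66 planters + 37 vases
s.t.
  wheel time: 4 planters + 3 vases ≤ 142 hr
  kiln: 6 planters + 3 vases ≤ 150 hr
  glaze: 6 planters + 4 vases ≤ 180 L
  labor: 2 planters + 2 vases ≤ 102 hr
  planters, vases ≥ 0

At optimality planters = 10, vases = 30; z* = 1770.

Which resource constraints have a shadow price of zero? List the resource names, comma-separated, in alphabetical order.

wheel time: 130/142 (slack 12)
kiln: 150/150 (binding)
glaze: 180/180 (binding)
labor: 80/102 (slack 22)
By complementary slackness, a constraint with positive slack has shadow price 0 → labor, wheel time.

labor, wheel time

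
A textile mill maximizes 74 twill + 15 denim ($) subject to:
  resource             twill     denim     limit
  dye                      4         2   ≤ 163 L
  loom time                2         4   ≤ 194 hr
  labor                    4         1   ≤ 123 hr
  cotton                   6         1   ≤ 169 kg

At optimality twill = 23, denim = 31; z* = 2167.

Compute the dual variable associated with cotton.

7

Check each constraint at x*: dye 154/163 (slack 9); loom time 170/194 (slack 24); labor 123/123 (tight); cotton 169/169 (tight).
By complementary slackness, y = 0 for the non-binding constraints.
The binding rows give the dual system: 4·y_labor + 6·y_cotton = 74 and 1·y_labor + 1·y_cotton = 15.
→ y_labor = 8 and y_cotton = 7.
Shadow price of cotton = 7.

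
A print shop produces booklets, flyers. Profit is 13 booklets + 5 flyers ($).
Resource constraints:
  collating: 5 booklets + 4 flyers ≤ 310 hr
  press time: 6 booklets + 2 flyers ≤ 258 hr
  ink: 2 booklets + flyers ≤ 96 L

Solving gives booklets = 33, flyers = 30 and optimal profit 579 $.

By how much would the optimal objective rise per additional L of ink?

2

Check each constraint at x*: collating 285/310 (slack 25); press time 258/258 (tight); ink 96/96 (tight).
By complementary slackness, y = 0 for the non-binding constraint.
From A_Bᵀ y = c: 6·y_press time + 2·y_ink = 13; 2·y_press time + 1·y_ink = 5.
→ y_press time = 1.5 and y_ink = 2.
Shadow price of ink = 2.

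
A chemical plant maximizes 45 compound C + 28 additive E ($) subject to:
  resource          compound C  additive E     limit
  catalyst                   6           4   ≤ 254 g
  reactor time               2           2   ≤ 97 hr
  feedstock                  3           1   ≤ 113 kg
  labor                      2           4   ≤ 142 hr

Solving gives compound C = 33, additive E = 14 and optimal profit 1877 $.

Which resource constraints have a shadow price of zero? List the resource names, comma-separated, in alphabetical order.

labor, reactor time

catalyst: 254/254 (binding)
reactor time: 94/97 (slack 3)
feedstock: 113/113 (binding)
labor: 122/142 (slack 20)
By complementary slackness, a constraint with positive slack has shadow price 0 → labor, reactor time.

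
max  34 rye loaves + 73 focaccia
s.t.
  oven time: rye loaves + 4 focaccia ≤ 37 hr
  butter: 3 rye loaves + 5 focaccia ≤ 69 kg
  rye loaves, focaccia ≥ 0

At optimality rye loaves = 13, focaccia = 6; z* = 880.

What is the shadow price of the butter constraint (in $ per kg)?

9

At the optimum: oven time uses 37 of 37 (binding); butter uses 69 of 69 (binding).
From A_Bᵀ y = c: 1·y_oven time + 3·y_butter = 34; 4·y_oven time + 5·y_butter = 73.
This yields shadow prices y_oven time = 7, y_butter = 9.
Shadow price of butter = 9.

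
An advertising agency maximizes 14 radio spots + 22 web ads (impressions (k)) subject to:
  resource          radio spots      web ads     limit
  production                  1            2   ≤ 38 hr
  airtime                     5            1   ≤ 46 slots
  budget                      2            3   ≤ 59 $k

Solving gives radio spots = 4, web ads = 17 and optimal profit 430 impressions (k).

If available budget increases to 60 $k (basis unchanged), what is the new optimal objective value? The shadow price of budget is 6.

436

Δb = 1, so new z* = 430 + (6)·(1) = 430 + 6 = 436.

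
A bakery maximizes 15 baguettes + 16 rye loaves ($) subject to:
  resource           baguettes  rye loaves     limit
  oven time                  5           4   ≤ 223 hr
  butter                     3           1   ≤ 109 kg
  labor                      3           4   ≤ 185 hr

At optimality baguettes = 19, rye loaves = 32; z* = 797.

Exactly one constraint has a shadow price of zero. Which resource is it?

oven time: 223/223 (binding)
butter: 89/109 (slack 20)
labor: 185/185 (binding)
By complementary slackness, a constraint with positive slack has shadow price 0 → butter.

butter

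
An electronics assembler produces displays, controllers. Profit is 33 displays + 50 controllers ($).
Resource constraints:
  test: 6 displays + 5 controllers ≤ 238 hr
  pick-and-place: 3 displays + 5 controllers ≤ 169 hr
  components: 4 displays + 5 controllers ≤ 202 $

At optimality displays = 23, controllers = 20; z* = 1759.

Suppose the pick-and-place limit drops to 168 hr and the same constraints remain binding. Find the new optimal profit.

Check each constraint at x*: test 238/238 (tight); pick-and-place 169/169 (tight); components 192/202 (slack 10).
By complementary slackness, y = 0 for the non-binding constraint.
The binding rows give the dual system: 6·y_test + 3·y_pick-and-place = 33 and 5·y_test + 5·y_pick-and-place = 50.
→ y_test = 1 and y_pick-and-place = 9.
Δz = y_pick-and-place·Δb = 9 × (-1) = -9, so new z* = 1759 − 9 = 1750.

1750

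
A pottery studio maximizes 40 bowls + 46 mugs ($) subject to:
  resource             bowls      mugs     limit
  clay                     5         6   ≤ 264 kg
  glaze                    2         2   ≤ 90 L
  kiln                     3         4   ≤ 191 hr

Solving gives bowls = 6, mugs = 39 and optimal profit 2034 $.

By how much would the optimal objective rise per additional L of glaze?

5

At the optimum: clay uses 264 of 264 (binding); glaze uses 90 of 90 (binding); kiln uses 174 of 191 (slack = 17).
By complementary slackness, y = 0 for the non-binding constraint.
Dual feasibility on the basic columns requires 5·y_clay + 2·y_glaze = 40, 6·y_clay + 2·y_glaze = 46.
This yields shadow prices y_clay = 6, y_glaze = 5.
Shadow price of glaze = 5.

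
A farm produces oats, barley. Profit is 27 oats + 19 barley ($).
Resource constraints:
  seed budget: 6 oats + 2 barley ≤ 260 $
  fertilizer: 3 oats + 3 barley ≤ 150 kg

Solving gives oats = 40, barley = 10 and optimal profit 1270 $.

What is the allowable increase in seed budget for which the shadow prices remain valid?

Binding constraints: seed budget, fertilizer. The basis is B = [[6,2],[3,3]] with det 12.
Per unit increase in seed budget, x* moves by d = (0.25, -0.25).
The basis stays optimal until barley reaches 0; allowable increase = 40 $.

40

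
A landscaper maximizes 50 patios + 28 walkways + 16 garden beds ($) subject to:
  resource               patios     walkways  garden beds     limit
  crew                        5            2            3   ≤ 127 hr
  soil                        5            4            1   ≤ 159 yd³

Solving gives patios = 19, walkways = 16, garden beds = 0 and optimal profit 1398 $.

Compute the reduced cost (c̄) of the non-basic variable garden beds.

Check each constraint at x*: crew 127/127 (tight); soil 159/159 (tight).
From A_Bᵀ y = c: 5·y_crew + 5·y_soil = 50; 2·y_crew + 4·y_soil = 28.
This yields shadow prices y_crew = 6, y_soil = 4.
Reduced cost of garden beds: c₃ − yᵀa₃ = 16 − (6·3 + 4·1) = 16 − 22 = -6.

-6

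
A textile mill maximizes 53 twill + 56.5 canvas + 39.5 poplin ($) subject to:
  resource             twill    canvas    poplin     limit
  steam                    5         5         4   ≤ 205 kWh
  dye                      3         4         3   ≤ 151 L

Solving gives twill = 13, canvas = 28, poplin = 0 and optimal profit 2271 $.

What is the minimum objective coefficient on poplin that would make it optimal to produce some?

Check each constraint at x*: steam 205/205 (tight); dye 151/151 (tight).
Dual feasibility on the basic columns requires 5·y_steam + 3·y_dye = 53, 5·y_steam + 4·y_dye = 56.5.
Solving: y_steam = 8.5, y_dye = 3.5.
poplin enters the basis when its profit ≥ yᵀa₃ = 8.5·4 + 3.5·3 = 44.5.

44.5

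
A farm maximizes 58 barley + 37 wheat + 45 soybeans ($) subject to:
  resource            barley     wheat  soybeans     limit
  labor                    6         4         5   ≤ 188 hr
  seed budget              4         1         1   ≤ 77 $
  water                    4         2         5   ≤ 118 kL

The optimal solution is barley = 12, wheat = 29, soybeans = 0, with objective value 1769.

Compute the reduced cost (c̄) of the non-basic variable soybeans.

At the optimum: labor uses 188 of 188 (binding); seed budget uses 77 of 77 (binding); water uses 106 of 118 (slack = 12).
Since water is not tight, its dual is 0.
From A_Bᵀ y = c: 6·y_labor + 4·y_seed budget = 58; 4·y_labor + 1·y_seed budget = 37.
→ y_labor = 9 and y_seed budget = 1.
Reduced cost of soybeans: c₃ − yᵀa₃ = 45 − (9·5 + 1·1) = 45 − 46 = -1.

-1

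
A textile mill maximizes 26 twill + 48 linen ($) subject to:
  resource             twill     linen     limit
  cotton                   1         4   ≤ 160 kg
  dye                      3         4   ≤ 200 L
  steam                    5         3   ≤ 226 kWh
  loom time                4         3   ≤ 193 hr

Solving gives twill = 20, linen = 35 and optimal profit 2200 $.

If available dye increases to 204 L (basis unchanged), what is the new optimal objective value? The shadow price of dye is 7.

2228

Δb = 4, so new z* = 2200 + (7)·(4) = 2200 + 28 = 2228.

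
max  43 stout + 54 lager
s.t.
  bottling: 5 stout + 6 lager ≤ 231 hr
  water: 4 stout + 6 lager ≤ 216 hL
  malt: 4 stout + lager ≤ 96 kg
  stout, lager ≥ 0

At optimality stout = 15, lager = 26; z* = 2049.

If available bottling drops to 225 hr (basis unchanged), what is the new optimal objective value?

2007

Check each constraint at x*: bottling 231/231 (tight); water 216/216 (tight); malt 86/96 (slack 10).
By complementary slackness, y = 0 for the non-binding constraint.
The binding rows give the dual system: 5·y_bottling + 4·y_water = 43 and 6·y_bottling + 6·y_water = 54.
→ y_bottling = 7 and y_water = 2.
Δz = y_bottling·Δb = 7 × (-6) = -42, so new z* = 2049 − 42 = 2007.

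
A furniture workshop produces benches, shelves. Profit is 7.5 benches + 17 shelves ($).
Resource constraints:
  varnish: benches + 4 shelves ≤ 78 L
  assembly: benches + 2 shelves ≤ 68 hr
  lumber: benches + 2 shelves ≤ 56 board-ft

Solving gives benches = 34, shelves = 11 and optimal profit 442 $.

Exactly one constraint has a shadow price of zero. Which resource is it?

varnish: 78/78 (binding)
assembly: 56/68 (slack 12)
lumber: 56/56 (binding)
By complementary slackness, a constraint with positive slack has shadow price 0 → assembly.

assembly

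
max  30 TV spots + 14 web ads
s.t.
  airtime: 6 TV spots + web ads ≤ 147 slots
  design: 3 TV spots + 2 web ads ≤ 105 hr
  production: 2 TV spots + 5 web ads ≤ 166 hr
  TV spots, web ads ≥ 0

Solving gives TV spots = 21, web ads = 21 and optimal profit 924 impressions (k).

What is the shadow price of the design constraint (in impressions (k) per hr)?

Binding: airtime and design. Non-binding: production (19 unused).
By complementary slackness, y = 0 for the non-binding constraint.
Dual feasibility on the basic columns requires 6·y_airtime + 3·y_design = 30, 1·y_airtime + 2·y_design = 14.
Solving: y_airtime = 2, y_design = 6.
Shadow price of design = 6.

6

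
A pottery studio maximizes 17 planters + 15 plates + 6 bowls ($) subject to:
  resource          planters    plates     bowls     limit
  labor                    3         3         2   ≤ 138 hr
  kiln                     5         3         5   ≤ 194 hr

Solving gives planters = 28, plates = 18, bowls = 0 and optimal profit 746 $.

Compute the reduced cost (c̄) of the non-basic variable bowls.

Check each constraint at x*: labor 138/138 (tight); kiln 194/194 (tight).
The binding rows give the dual system: 3·y_labor + 5·y_kiln = 17 and 3·y_labor + 3·y_kiln = 15.
Solving: y_labor = 4, y_kiln = 1.
Reduced cost of bowls: c₃ − yᵀa₃ = 6 − (4·2 + 1·5) = 6 − 13 = -7.

-7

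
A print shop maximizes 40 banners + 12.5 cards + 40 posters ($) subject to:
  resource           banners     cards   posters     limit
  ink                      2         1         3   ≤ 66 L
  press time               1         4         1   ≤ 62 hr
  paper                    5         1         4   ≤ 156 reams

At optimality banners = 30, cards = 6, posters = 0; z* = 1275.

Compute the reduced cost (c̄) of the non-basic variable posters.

At the optimum: ink uses 66 of 66 (binding); press time uses 54 of 62 (slack = 8); paper uses 156 of 156 (binding).
By complementary slackness, y = 0 for the non-binding constraint.
From A_Bᵀ y = c: 2·y_ink + 5·y_paper = 40; 1·y_ink + 1·y_paper = 12.5.
This yields shadow prices y_ink = 7.5, y_paper = 5.
Reduced cost of posters: c₃ − yᵀa₃ = 40 − (7.5·3 + 5·4) = 40 − 42.5 = -2.5.

-2.5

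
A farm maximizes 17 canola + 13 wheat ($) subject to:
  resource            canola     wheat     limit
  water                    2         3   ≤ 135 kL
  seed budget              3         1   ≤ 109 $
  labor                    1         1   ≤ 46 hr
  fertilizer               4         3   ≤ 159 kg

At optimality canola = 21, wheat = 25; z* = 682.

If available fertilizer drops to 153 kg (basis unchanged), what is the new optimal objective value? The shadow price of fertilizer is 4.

Δb = -6, so new z* = 682 + (4)·(-6) = 682 − 24 = 658.

658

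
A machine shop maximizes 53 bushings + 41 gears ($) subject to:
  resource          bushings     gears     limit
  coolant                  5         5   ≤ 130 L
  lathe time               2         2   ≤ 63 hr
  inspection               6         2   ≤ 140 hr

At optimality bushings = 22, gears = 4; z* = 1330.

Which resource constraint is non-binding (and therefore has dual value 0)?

coolant: 130/130 (binding)
lathe time: 52/63 (slack 11)
inspection: 140/140 (binding)
By complementary slackness, a constraint with positive slack has shadow price 0 → lathe time.

lathe time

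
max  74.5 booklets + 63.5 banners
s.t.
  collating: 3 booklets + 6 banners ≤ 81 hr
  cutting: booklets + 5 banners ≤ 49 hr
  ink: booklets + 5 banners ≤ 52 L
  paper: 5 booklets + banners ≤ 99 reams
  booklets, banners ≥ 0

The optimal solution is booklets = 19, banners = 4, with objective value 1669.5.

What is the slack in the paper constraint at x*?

0

paper used = 5·19 + 1·4 = 99; slack = 99 − 99 = 0.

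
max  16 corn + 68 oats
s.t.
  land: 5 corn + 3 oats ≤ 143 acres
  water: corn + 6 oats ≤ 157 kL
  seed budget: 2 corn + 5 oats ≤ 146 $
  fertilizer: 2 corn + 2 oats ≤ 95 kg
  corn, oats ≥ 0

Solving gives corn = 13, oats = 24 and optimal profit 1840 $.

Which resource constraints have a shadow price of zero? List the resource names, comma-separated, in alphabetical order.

fertilizer, land

land: 137/143 (slack 6)
water: 157/157 (binding)
seed budget: 146/146 (binding)
fertilizer: 74/95 (slack 21)
By complementary slackness, a constraint with positive slack has shadow price 0 → fertilizer, land.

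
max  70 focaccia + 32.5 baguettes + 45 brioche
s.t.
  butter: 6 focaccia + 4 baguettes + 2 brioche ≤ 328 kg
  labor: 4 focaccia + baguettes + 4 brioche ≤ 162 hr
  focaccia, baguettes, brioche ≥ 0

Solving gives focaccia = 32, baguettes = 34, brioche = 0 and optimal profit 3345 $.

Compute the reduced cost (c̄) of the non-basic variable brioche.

Both butter and labor are binding at x*.
Dual feasibility on the basic columns requires 6·y_butter + 4·y_labor = 70, 4·y_butter + 1·y_labor = 32.5.
This yields shadow prices y_butter = 6, y_labor = 8.5.
Reduced cost of brioche: c₃ − yᵀa₃ = 45 − (6·2 + 8.5·4) = 45 − 46 = -1.

-1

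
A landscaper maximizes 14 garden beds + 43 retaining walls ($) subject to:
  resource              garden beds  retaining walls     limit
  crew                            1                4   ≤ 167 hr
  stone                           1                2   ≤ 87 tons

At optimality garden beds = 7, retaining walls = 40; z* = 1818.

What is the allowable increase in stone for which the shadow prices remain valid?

80

Binding constraints: crew, stone. The basis is B = [[1,4],[1,2]] with det -2.
Per unit increase in stone, x* moves by d = (2, -0.5).
The basis stays optimal until retaining walls reaches 0; allowable increase = 80 tons.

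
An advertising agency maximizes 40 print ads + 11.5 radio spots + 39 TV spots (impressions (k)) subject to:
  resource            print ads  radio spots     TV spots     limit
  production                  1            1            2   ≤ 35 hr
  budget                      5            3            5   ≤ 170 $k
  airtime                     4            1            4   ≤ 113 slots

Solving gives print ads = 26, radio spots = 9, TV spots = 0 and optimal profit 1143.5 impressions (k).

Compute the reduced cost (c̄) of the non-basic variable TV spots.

-3

At the optimum: production uses 35 of 35 (binding); budget uses 157 of 170 (slack = 13); airtime uses 113 of 113 (binding).
By complementary slackness, y = 0 for the non-binding constraint.
The binding rows give the dual system: 1·y_production + 4·y_airtime = 40 and 1·y_production + 1·y_airtime = 11.5.
Solving: y_production = 2, y_airtime = 9.5.
Reduced cost of TV spots: c₃ − yᵀa₃ = 39 − (2·2 + 9.5·4) = 39 − 42 = -3.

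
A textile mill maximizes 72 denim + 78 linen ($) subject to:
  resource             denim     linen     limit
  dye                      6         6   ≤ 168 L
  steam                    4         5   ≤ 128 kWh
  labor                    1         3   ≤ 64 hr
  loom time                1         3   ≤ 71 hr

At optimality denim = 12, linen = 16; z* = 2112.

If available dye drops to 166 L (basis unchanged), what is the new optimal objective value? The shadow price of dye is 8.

Δb = -2, so new z* = 2112 + (8)·(-2) = 2112 − 16 = 2096.

2096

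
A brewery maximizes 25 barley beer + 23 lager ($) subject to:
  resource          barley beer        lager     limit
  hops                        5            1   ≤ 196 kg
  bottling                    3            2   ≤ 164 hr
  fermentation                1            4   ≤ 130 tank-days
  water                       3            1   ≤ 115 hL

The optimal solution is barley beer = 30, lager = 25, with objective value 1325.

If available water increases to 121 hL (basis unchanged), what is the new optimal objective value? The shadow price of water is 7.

1367

Δb = 6, so new z* = 1325 + (7)·(6) = 1325 + 42 = 1367.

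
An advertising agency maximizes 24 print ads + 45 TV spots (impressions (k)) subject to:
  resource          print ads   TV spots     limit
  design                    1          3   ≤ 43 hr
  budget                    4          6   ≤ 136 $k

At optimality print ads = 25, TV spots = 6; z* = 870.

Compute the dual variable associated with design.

At the optimum: design uses 43 of 43 (binding); budget uses 136 of 136 (binding).
From A_Bᵀ y = c: 1·y_design + 4·y_budget = 24; 3·y_design + 6·y_budget = 45.
This yields shadow prices y_design = 6, y_budget = 4.5.
Shadow price of design = 6.

6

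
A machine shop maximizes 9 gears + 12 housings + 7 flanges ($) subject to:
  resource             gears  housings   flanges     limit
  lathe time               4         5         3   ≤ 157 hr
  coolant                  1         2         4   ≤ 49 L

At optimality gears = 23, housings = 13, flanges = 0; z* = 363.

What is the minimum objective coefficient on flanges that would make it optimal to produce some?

10

Check each constraint at x*: lathe time 157/157 (tight); coolant 49/49 (tight).
From A_Bᵀ y = c: 4·y_lathe time + 1·y_coolant = 9; 5·y_lathe time + 2·y_coolant = 12.
→ y_lathe time = 2 and y_coolant = 1.
flanges enters the basis when its profit ≥ yᵀa₃ = 2·3 + 1·4 = 10.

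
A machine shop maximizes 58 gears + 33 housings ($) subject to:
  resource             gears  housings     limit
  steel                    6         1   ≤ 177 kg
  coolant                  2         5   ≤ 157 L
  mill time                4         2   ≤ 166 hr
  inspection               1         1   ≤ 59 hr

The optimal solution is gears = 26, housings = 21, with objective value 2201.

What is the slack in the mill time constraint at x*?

20

mill time used = 4·26 + 2·21 = 146; slack = 166 − 146 = 20.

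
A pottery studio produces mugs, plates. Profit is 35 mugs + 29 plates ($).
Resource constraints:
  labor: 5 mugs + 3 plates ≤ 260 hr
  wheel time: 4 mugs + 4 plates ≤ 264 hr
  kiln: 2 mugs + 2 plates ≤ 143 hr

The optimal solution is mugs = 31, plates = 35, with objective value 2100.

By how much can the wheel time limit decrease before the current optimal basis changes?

56

Binding constraints: labor, wheel time. The basis is B = [[5,3],[4,4]] with det 8.
Per unit decrease in wheel time, x* moves by d = (0.375, -0.625).
The basis stays optimal until plates reaches 0; allowable decrease = 56 hr.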